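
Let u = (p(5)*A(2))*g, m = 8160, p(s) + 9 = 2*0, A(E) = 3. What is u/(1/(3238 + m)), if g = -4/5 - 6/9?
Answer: 2256804/5 ≈ 4.5136e+5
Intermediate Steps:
p(s) = -9 (p(s) = -9 + 2*0 = -9 + 0 = -9)
g = -22/15 (g = -4*⅕ - 6*⅑ = -⅘ - ⅔ = -22/15 ≈ -1.4667)
u = 198/5 (u = -9*3*(-22/15) = -27*(-22/15) = 198/5 ≈ 39.600)
u/(1/(3238 + m)) = 198/(5*(1/(3238 + 8160))) = 198/(5*(1/11398)) = (198/5)*11398 = 2256804/5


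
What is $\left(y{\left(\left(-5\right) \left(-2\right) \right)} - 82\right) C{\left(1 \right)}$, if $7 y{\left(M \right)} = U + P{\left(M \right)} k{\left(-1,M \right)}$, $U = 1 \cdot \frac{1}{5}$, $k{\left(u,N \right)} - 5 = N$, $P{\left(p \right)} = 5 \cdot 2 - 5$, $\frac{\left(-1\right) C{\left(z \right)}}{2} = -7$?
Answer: $- \frac{4988}{5} \approx -997.6$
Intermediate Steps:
$C{\left(z \right)} = 14$ ($C{\left(z \right)} = \left(-2\right) \left(-7\right) = 14$)
$P{\left(p \right)} = 5$ ($P{\left(p \right)} = 10 - 5 = 5$)
$k{\left(u,N \right)} = 5 + N$
$U = \frac{1}{5}$ ($U = 1 \cdot \frac{1}{5} = \frac{1}{5} \approx 0.2$)
$y{\left(M \right)} = \frac{18}{5} + \frac{5 M}{7}$ ($y{\left(M \right)} = \frac{\frac{1}{5} + 5 \left(5 + M\right)}{7} = \frac{\frac{1}{5} + \left(25 + 5 M\right)}{7} = \frac{\frac{126}{5} + 5 M}{7} = \frac{18}{5} + \frac{5 M}{7}$)
$\left(y{\left(\left(-5\right) \left(-2\right) \right)} - 82\right) C{\left(1 \right)} = \left(\left(\frac{18}{5} + \frac{5 \left(\left(-5\right) \left(-2\right)\right)}{7}\right) - 82\right) 14 = \left(\left(\frac{18}{5} + \frac{5}{7} \cdot 10\right) - 82\right) 14 = \left(\left(\frac{18}{5} + \frac{50}{7}\right) - 82\right) 14 = \left(\frac{376}{35} - 82\right) 14 = \left(- \frac{2494}{35}\right) 14 = - \frac{4988}{5}$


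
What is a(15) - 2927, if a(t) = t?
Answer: -2912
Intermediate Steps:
a(15) - 2927 = 15 - 2927 = -2912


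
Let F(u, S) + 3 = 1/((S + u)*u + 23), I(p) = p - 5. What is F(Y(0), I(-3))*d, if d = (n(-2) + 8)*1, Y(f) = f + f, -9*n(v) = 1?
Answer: -4828/207 ≈ -23.324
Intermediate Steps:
n(v) = -⅑ (n(v) = -⅑*1 = -⅑)
I(p) = -5 + p
Y(f) = 2*f
F(u, S) = -3 + 1/(23 + u*(S + u)) (F(u, S) = -3 + 1/((S + u)*u + 23) = -3 + 1/(u*(S + u) + 23) = -3 + 1/(23 + u*(S + u)))
d = 71/9 (d = (-⅑ + 8)*1 = (71/9)*1 = 71/9 ≈ 7.8889)
F(Y(0), I(-3))*d = ((-68 - 3*(2*0)² - 3*(-5 - 3)*2*0)/(23 + (2*0)² + (-5 - 3)*(2*0)))*(71/9) = ((-68 - 3*0² - 3*(-8)*0)/(23 + 0² - 8*0))*(71/9) = ((-68 - 3*0 + 0)/(23 + 0 + 0))*(71/9) = ((-68 + 0 + 0)/23)*(71/9) = ((1/23)*(-68))*(71/9) = -68/23*71/9 = -4828/207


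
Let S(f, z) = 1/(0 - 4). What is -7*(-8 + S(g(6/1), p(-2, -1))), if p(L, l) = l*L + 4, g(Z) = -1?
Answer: 231/4 ≈ 57.750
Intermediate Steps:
p(L, l) = 4 + L*l (p(L, l) = L*l + 4 = 4 + L*l)
S(f, z) = -1/4 (S(f, z) = 1/(-4) = -1/4)
-7*(-8 + S(g(6/1), p(-2, -1))) = -7*(-8 - 1/4) = -7*(-33/4) = 231/4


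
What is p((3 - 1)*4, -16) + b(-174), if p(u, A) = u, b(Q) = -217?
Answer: -209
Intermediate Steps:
p((3 - 1)*4, -16) + b(-174) = (3 - 1)*4 - 217 = 2*4 - 217 = 8 - 217 = -209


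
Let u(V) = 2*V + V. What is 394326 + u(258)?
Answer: 395100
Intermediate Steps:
u(V) = 3*V
394326 + u(258) = 394326 + 3*258 = 394326 + 774 = 395100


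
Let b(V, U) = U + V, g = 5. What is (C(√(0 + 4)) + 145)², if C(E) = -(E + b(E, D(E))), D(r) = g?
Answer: 18496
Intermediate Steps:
D(r) = 5
C(E) = -5 - 2*E (C(E) = -(E + (5 + E)) = -(5 + 2*E) = -5 - 2*E)
(C(√(0 + 4)) + 145)² = ((-5 - 2*√(0 + 4)) + 145)² = ((-5 - 2*√4) + 145)² = ((-5 - 2*2) + 145)² = ((-5 - 4) + 145)² = (-9 + 145)² = 136² = 18496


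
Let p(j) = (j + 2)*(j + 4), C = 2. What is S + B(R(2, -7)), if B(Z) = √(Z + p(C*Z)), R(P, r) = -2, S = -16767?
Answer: -16767 + I*√2 ≈ -16767.0 + 1.4142*I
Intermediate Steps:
p(j) = (2 + j)*(4 + j)
B(Z) = √(8 + 4*Z² + 13*Z) (B(Z) = √(Z + (8 + (2*Z)² + 6*(2*Z))) = √(Z + (8 + 4*Z² + 12*Z)) = √(8 + 4*Z² + 13*Z))
S + B(R(2, -7)) = -16767 + √(8 + 4*(-2)² + 13*(-2)) = -16767 + √(8 + 4*4 - 26) = -16767 + √(8 + 16 - 26) = -16767 + √(-2) = -16767 + I*√2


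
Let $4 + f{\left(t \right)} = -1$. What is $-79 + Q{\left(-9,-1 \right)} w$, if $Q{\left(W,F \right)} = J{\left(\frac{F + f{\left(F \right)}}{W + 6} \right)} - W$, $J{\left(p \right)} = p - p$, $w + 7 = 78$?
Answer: $560$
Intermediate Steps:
$f{\left(t \right)} = -5$ ($f{\left(t \right)} = -4 - 1 = -5$)
$w = 71$ ($w = -7 + 78 = 71$)
$J{\left(p \right)} = 0$
$Q{\left(W,F \right)} = - W$ ($Q{\left(W,F \right)} = 0 - W = - W$)
$-79 + Q{\left(-9,-1 \right)} w = -79 + \left(-1\right) \left(-9\right) 71 = -79 + 9 \cdot 71 = -79 + 639 = 560$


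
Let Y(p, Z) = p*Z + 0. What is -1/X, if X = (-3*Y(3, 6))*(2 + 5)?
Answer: 1/378 ≈ 0.0026455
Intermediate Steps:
Y(p, Z) = Z*p (Y(p, Z) = Z*p + 0 = Z*p)
X = -378 (X = (-18*3)*(2 + 5) = -3*18*7 = -54*7 = -378)
-1/X = -1/(-378) = -1*(-1/378) = 1/378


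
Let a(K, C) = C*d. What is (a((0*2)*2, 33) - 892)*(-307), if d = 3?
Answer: 243451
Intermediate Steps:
a(K, C) = 3*C (a(K, C) = C*3 = 3*C)
(a((0*2)*2, 33) - 892)*(-307) = (3*33 - 892)*(-307) = (99 - 892)*(-307) = -793*(-307) = 243451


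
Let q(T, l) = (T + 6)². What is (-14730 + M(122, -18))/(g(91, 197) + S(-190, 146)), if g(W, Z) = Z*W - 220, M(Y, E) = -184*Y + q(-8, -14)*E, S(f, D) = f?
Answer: -37250/17517 ≈ -2.1265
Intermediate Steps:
q(T, l) = (6 + T)²
M(Y, E) = -184*Y + 4*E (M(Y, E) = -184*Y + (6 - 8)²*E = -184*Y + (-2)²*E = -184*Y + 4*E)
g(W, Z) = -220 + W*Z (g(W, Z) = W*Z - 220 = -220 + W*Z)
(-14730 + M(122, -18))/(g(91, 197) + S(-190, 146)) = (-14730 + (-184*122 + 4*(-18)))/((-220 + 91*197) - 190) = (-14730 + (-22448 - 72))/((-220 + 17927) - 190) = (-14730 - 22520)/(17707 - 190) = -37250/17517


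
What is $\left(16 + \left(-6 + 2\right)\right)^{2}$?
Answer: $144$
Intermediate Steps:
$\left(16 + \left(-6 + 2\right)\right)^{2} = \left(16 - 4\right)^{2} = 12^{2} = 144$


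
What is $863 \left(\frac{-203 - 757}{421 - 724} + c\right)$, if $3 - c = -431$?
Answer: $\frac{38104902}{101} \approx 3.7728 \cdot 10^{5}$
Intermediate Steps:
$c = 434$ ($c = 3 - -431 = 3 + 431 = 434$)
$863 \left(\frac{-203 - 757}{421 - 724} + c\right) = 863 \left(\frac{-203 - 757}{421 - 724} + 434\right) = 863 \left(- \frac{960}{-303} + 434\right) = 863 \left(\left(-960\right) \left(- \frac{1}{303}\right) + 434\right) = 863 \left(\frac{320}{101} + 434\right) = 863 \cdot \frac{44154}{101} = \frac{38104902}{101}$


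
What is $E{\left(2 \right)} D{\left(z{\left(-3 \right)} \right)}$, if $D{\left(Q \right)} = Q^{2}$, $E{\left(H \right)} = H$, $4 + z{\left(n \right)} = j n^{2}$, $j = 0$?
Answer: $32$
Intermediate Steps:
$z{\left(n \right)} = -4$ ($z{\left(n \right)} = -4 + 0 n^{2} = -4 + 0 = -4$)
$E{\left(2 \right)} D{\left(z{\left(-3 \right)} \right)} = 2 \left(-4\right)^{2} = 2 \cdot 16 = 32$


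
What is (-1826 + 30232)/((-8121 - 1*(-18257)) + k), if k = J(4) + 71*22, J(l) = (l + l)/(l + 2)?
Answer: 6087/2507 ≈ 2.4280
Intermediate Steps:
J(l) = 2*l/(2 + l) (J(l) = (2*l)/(2 + l) = 2*l/(2 + l))
k = 4690/3 (k = 2*4/(2 + 4) + 71*22 = 2*4/6 + 1562 = 2*4*(1/6) + 1562 = 4/3 + 1562 = 4690/3 ≈ 1563.3)
(-1826 + 30232)/((-8121 - 1*(-18257)) + k) = (-1826 + 30232)/((-8121 - 1*(-18257)) + 4690/3) = 28406/((-8121 + 18257) + 4690/3) = 28406/(10136 + 4690/3) = 28406/(35098/3) = 28406*(3/35098) = 6087/2507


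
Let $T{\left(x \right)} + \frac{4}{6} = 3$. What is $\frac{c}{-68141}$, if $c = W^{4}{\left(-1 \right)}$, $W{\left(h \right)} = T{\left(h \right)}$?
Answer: $- \frac{2401}{5519421} \approx -0.00043501$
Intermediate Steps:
$T{\left(x \right)} = \frac{7}{3}$ ($T{\left(x \right)} = - \frac{2}{3} + 3 = \frac{7}{3}$)
$W{\left(h \right)} = \frac{7}{3}$
$c = \frac{2401}{81}$ ($c = \left(\frac{7}{3}\right)^{4} = \frac{2401}{81} \approx 29.642$)
$\frac{c}{-68141} = \frac{2401}{81 \left(-68141\right)} = \frac{2401}{81} \left(- \frac{1}{68141}\right) = - \frac{2401}{5519421}$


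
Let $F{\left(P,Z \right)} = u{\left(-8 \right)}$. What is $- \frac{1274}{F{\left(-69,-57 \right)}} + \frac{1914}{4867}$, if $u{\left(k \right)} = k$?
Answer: $\frac{3107935}{19468} \approx 159.64$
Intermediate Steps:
$F{\left(P,Z \right)} = -8$
$- \frac{1274}{F{\left(-69,-57 \right)}} + \frac{1914}{4867} = - \frac{1274}{-8} + \frac{1914}{4867} = \left(-1274\right) \left(- \frac{1}{8}\right) + 1914 \cdot \frac{1}{4867} = \frac{637}{4} + \frac{1914}{4867} = \frac{3107935}{19468}$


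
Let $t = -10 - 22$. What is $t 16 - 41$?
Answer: $-553$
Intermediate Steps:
$t = -32$ ($t = -10 - 22 = -32$)
$t 16 - 41 = \left(-32\right) 16 - 41 = -512 - 41 = -553$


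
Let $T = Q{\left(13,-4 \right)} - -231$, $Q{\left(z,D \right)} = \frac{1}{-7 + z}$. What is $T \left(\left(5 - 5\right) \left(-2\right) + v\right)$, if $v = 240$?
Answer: $55480$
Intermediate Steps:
$T = \frac{1387}{6}$ ($T = \frac{1}{-7 + 13} - -231 = \frac{1}{6} + 231 = \frac{1387}{6} \approx 231.17$)
$T \left(\left(5 - 5\right) \left(-2\right) + v\right) = \frac{1387 \left(\left(5 - 5\right) \left(-2\right) + 240\right)}{6} = \frac{1387 \left(0 \left(-2\right) + 240\right)}{6} = \frac{1387 \left(0 + 240\right)}{6} = \frac{1387}{6} \cdot 240 = 55480$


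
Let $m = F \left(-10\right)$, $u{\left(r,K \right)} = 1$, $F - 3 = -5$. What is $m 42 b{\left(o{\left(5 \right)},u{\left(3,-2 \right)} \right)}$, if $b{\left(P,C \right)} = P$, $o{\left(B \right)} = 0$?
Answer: $0$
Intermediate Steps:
$F = -2$ ($F = 3 - 5 = -2$)
$m = 20$ ($m = \left(-2\right) \left(-10\right) = 20$)
$m 42 b{\left(o{\left(5 \right)},u{\left(3,-2 \right)} \right)} = 20 \cdot 42 \cdot 0 = 840 \cdot 0 = 0$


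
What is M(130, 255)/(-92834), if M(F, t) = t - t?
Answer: 0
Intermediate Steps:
M(F, t) = 0
M(130, 255)/(-92834) = 0/(-92834) = 0*(-1/92834) = 0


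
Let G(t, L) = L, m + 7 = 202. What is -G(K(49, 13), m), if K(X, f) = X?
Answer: -195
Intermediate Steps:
m = 195 (m = -7 + 202 = 195)
-G(K(49, 13), m) = -1*195 = -195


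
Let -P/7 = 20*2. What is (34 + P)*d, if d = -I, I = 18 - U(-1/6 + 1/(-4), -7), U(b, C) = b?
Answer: 9061/2 ≈ 4530.5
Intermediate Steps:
P = -280 (P = -140*2 = -7*40 = -280)
I = 221/12 (I = 18 - (-1/6 + 1/(-4)) = 18 - (-1*⅙ + 1*(-¼)) = 18 - (-⅙ - ¼) = 18 - 1*(-5/12) = 18 + 5/12 = 221/12 ≈ 18.417)
d = -221/12 (d = -1*221/12 = -221/12 ≈ -18.417)
(34 + P)*d = (34 - 280)*(-221/12) = -246*(-221/12) = 9061/2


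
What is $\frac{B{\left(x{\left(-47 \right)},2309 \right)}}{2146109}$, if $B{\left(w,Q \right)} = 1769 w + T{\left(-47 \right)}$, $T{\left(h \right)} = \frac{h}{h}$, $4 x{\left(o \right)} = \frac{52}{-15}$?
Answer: $- \frac{22982}{32191635} \approx -0.00071391$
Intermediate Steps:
$x{\left(o \right)} = - \frac{13}{15}$ ($x{\left(o \right)} = \frac{52 \frac{1}{-15}}{4} = \frac{52 \left(- \frac{1}{15}\right)}{4} = \frac{1}{4} \left(- \frac{52}{15}\right) = - \frac{13}{15}$)
$T{\left(h \right)} = 1$
$B{\left(w,Q \right)} = 1 + 1769 w$ ($B{\left(w,Q \right)} = 1769 w + 1 = 1 + 1769 w$)
$\frac{B{\left(x{\left(-47 \right)},2309 \right)}}{2146109} = \frac{1 + 1769 \left(- \frac{13}{15}\right)}{2146109} = \left(1 - \frac{22997}{15}\right) \frac{1}{2146109} = \left(- \frac{22982}{15}\right) \frac{1}{2146109} = - \frac{22982}{32191635}$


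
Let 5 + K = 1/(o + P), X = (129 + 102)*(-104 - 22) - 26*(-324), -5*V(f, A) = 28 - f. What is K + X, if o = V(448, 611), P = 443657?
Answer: -9179670066/443741 ≈ -20687.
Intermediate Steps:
V(f, A) = -28/5 + f/5 (V(f, A) = -(28 - f)/5 = -28/5 + f/5)
o = 84 (o = -28/5 + (⅕)*448 = -28/5 + 448/5 = 84)
X = -20682 (X = 231*(-126) + 8424 = -29106 + 8424 = -20682)
K = -2218704/443741 (K = -5 + 1/(84 + 443657) = -5 + 1/443741 = -2218704/443741 ≈ -5.0000)
K + X = -2218704/443741 - 20682 = -9179670066/443741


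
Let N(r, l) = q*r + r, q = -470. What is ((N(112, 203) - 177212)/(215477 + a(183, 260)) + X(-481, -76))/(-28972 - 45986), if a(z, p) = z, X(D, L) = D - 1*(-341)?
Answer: 1521107/808272114 ≈ 0.0018819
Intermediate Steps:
X(D, L) = 341 + D (X(D, L) = D + 341 = 341 + D)
N(r, l) = -469*r (N(r, l) = -470*r + r = -469*r)
((N(112, 203) - 177212)/(215477 + a(183, 260)) + X(-481, -76))/(-28972 - 45986) = ((-469*112 - 177212)/(215477 + 183) + (341 - 481))/(-28972 - 45986) = ((-52528 - 177212)/215660 - 140)/(-74958) = (-229740*1/215660 - 140)*(-1/74958) = (-11487/10783 - 140)*(-1/74958) = -1521107/10783*(-1/74958) = 1521107/808272114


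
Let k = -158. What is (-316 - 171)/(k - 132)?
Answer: 487/290 ≈ 1.6793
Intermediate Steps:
(-316 - 171)/(k - 132) = (-316 - 171)/(-158 - 132) = -487/(-290) = -487*(-1/290) = 487/290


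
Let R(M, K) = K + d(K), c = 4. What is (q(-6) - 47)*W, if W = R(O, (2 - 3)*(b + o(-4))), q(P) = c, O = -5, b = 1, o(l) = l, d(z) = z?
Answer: -258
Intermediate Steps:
q(P) = 4
R(M, K) = 2*K (R(M, K) = K + K = 2*K)
W = 6 (W = 2*((2 - 3)*(1 - 4)) = 2*(-1*(-3)) = 2*3 = 6)
(q(-6) - 47)*W = (4 - 47)*6 = -43*6 = -258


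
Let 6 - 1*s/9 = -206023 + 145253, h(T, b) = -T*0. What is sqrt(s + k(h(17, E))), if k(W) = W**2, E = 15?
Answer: 6*sqrt(15194) ≈ 739.58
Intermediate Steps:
h(T, b) = 0
s = 546984 (s = 54 - 9*(-206023 + 145253) = 54 - 9*(-60770) = 54 + 546930 = 546984)
sqrt(s + k(h(17, E))) = sqrt(546984 + 0**2) = sqrt(546984 + 0) = sqrt(546984) = 6*sqrt(15194)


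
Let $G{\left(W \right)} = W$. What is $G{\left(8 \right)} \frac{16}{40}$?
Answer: $\frac{16}{5} \approx 3.2$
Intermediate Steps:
$G{\left(8 \right)} \frac{16}{40} = 8 \cdot \frac{16}{40} = 8 \cdot 16 \cdot \frac{1}{40} = 8 \cdot \frac{2}{5} = \frac{16}{5}$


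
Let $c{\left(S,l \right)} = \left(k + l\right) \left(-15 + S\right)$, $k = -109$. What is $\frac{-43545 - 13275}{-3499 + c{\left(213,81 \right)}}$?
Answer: $\frac{56820}{9043} \approx 6.2833$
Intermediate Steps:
$c{\left(S,l \right)} = \left(-109 + l\right) \left(-15 + S\right)$
$\frac{-43545 - 13275}{-3499 + c{\left(213,81 \right)}} = \frac{-43545 - 13275}{-3499 + \left(1635 - 23217 - 1215 + 213 \cdot 81\right)} = - \frac{56820}{-3499 + \left(1635 - 23217 - 1215 + 17253\right)} = - \frac{56820}{-3499 - 5544} = - \frac{56820}{-9043} = \left(-56820\right) \left(- \frac{1}{9043}\right) = \frac{56820}{9043}$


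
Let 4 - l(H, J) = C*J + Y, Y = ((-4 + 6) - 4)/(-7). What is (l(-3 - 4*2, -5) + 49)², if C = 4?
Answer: 259081/49 ≈ 5287.4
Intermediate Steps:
Y = 2/7 (Y = (2 - 4)*(-⅐) = -2*(-⅐) = 2/7 ≈ 0.28571)
l(H, J) = 26/7 - 4*J (l(H, J) = 4 - (4*J + 2/7) = 4 - (2/7 + 4*J) = 4 + (-2/7 - 4*J) = 26/7 - 4*J)
(l(-3 - 4*2, -5) + 49)² = ((26/7 - 4*(-5)) + 49)² = ((26/7 + 20) + 49)² = (166/7 + 49)² = (509/7)² = 259081/49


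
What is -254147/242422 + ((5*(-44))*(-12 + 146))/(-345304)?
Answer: -10076421891/10463660786 ≈ -0.96299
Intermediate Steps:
-254147/242422 + ((5*(-44))*(-12 + 146))/(-345304) = -254147*1/242422 - 220*134*(-1/345304) = -254147/242422 - 29480*(-1/345304) = -254147/242422 + 3685/43163 = -10076421891/10463660786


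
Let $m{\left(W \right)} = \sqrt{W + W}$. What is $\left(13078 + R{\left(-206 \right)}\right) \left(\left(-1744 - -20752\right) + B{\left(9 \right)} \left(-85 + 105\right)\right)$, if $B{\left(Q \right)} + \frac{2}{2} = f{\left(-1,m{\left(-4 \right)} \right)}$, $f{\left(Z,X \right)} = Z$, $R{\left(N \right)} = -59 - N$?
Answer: $250851800$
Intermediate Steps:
$m{\left(W \right)} = \sqrt{2} \sqrt{W}$ ($m{\left(W \right)} = \sqrt{2 W} = \sqrt{2} \sqrt{W}$)
$B{\left(Q \right)} = -2$ ($B{\left(Q \right)} = -1 - 1 = -2$)
$\left(13078 + R{\left(-206 \right)}\right) \left(\left(-1744 - -20752\right) + B{\left(9 \right)} \left(-85 + 105\right)\right) = \left(13078 - -147\right) \left(\left(-1744 - -20752\right) - 2 \left(-85 + 105\right)\right) = \left(13078 + \left(-59 + 206\right)\right) \left(\left(-1744 + 20752\right) - 40\right) = \left(13078 + 147\right) \left(19008 - 40\right) = 13225 \cdot 18968 = 250851800$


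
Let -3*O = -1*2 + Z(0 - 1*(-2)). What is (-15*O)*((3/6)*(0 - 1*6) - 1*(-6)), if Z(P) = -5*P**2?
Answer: -330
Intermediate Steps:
O = 22/3 (O = -(-1*2 - 5*(0 - 1*(-2))**2)/3 = -(-2 - 5*(0 + 2)**2)/3 = -(-2 - 5*2**2)/3 = -(-2 - 5*4)/3 = -(-2 - 20)/3 = -1/3*(-22) = 22/3 ≈ 7.3333)
(-15*O)*((3/6)*(0 - 1*6) - 1*(-6)) = (-15*22/3)*((3/6)*(0 - 1*6) - 1*(-6)) = -110*((3*(1/6))*(0 - 6) + 6) = -110*((1/2)*(-6) + 6) = -110*(-3 + 6) = -110*3 = -330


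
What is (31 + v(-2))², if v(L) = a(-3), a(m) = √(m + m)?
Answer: (31 + I*√6)² ≈ 955.0 + 151.87*I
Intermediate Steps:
a(m) = √2*√m (a(m) = √(2*m) = √2*√m)
v(L) = I*√6 (v(L) = √2*√(-3) = √2*(I*√3) = I*√6)
(31 + v(-2))² = (31 + I*√6)²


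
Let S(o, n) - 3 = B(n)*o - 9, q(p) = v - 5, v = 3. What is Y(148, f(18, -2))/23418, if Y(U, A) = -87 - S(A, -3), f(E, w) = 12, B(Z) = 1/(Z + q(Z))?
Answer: -131/39030 ≈ -0.0033564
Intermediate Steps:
q(p) = -2 (q(p) = 3 - 5 = -2)
B(Z) = 1/(-2 + Z) (B(Z) = 1/(Z - 2) = 1/(-2 + Z))
S(o, n) = -6 + o/(-2 + n) (S(o, n) = 3 + (o/(-2 + n) - 9) = 3 + (-9 + o/(-2 + n)) = -6 + o/(-2 + n))
Y(U, A) = -81 + A/5 (Y(U, A) = -87 - (12 + A - 6*(-3))/(-2 - 3) = -87 - (12 + A + 18)/(-5) = -87 - (-1)*(30 + A)/5 = -87 - (-6 - A/5) = -87 + (6 + A/5) = -81 + A/5)
Y(148, f(18, -2))/23418 = (-81 + (⅕)*12)/23418 = (-81 + 12/5)*(1/23418) = -393/5*1/23418 = -131/39030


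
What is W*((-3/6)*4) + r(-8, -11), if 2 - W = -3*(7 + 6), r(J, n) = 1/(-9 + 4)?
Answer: -411/5 ≈ -82.200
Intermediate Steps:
r(J, n) = -⅕ (r(J, n) = 1/(-5) = -⅕)
W = 41 (W = 2 - (-3)*(7 + 6) = 2 - (-3)*13 = 2 - 1*(-39) = 2 + 39 = 41)
W*((-3/6)*4) + r(-8, -11) = 41*((-3/6)*4) - ⅕ = 41*(((⅙)*(-3))*4) - ⅕ = 41*(-½*4) - ⅕ = 41*(-2) - ⅕ = -82 - ⅕ = -411/5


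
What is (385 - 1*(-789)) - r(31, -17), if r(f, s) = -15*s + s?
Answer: 936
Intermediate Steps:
r(f, s) = -14*s
(385 - 1*(-789)) - r(31, -17) = (385 - 1*(-789)) - (-14)*(-17) = (385 + 789) - 1*238 = 1174 - 238 = 936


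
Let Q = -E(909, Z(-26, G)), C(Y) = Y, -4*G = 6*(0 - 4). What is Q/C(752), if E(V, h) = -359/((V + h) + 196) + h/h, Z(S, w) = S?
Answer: -45/50713 ≈ -0.00088735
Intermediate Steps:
G = 6 (G = -3*(0 - 4)/2 = -3*(-4)/2 = -¼*(-24) = 6)
E(V, h) = 1 - 359/(196 + V + h) (E(V, h) = -359/(196 + V + h) + 1 = 1 - 359/(196 + V + h))
Q = -720/1079 (Q = -(-163 + 909 - 26)/(196 + 909 - 26) = -720/1079 ≈ -0.66728)
Q/C(752) = -720/1079/752 = -720/1079*1/752 = -45/50713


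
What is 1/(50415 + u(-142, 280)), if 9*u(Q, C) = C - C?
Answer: 1/50415 ≈ 1.9835e-5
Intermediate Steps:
u(Q, C) = 0 (u(Q, C) = (C - C)/9 = (⅑)*0 = 0)
1/(50415 + u(-142, 280)) = 1/(50415 + 0) = 1/50415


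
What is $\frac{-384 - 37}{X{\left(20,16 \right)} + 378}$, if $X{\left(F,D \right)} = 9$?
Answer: $- \frac{421}{387} \approx -1.0879$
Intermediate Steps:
$\frac{-384 - 37}{X{\left(20,16 \right)} + 378} = \frac{-384 - 37}{9 + 378} = - \frac{421}{387}$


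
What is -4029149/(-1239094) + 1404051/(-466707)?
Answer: 46893624183/192764614486 ≈ 0.24327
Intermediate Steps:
-4029149/(-1239094) + 1404051/(-466707) = -4029149*(-1/1239094) + 1404051*(-1/466707) = 4029149/1239094 - 468017/155569 = 46893624183/192764614486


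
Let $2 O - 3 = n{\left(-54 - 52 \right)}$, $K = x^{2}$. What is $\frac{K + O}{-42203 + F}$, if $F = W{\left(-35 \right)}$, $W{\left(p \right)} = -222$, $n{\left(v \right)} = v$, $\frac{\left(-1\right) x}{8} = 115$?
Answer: $- \frac{1692697}{84850} \approx -19.949$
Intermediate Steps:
$x = -920$ ($x = \left(-8\right) 115 = -920$)
$F = -222$
$K = 846400$ ($K = \left(-920\right)^{2} = 846400$)
$O = - \frac{103}{2}$ ($O = \frac{3}{2} + \frac{-54 - 52}{2} = \frac{3}{2} + \frac{1}{2} \left(-106\right) = \frac{3}{2} - 53 = - \frac{103}{2} \approx -51.5$)
$\frac{K + O}{-42203 + F} = \frac{846400 - \frac{103}{2}}{-42203 - 222} = \frac{1692697}{2 \left(-42425\right)} = \frac{1692697}{2} \left(- \frac{1}{42425}\right) = - \frac{1692697}{84850}$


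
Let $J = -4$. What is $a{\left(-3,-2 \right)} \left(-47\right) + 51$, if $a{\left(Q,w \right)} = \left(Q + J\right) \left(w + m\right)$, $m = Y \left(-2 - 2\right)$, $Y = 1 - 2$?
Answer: $709$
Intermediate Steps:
$Y = -1$
$m = 4$ ($m = - (-2 - 2) = \left(-1\right) \left(-4\right) = 4$)
$a{\left(Q,w \right)} = \left(-4 + Q\right) \left(4 + w\right)$ ($a{\left(Q,w \right)} = \left(Q - 4\right) \left(w + 4\right) = \left(-4 + Q\right) \left(4 + w\right)$)
$a{\left(-3,-2 \right)} \left(-47\right) + 51 = \left(-16 - -8 + 4 \left(-3\right) - -6\right) \left(-47\right) + 51 = \left(-16 + 8 - 12 + 6\right) \left(-47\right) + 51 = \left(-14\right) \left(-47\right) + 51 = 658 + 51 = 709$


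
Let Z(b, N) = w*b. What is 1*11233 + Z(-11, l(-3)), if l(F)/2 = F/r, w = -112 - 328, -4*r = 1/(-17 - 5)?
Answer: 16073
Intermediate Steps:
r = 1/88 (r = -1/(4*(-17 - 5)) = -¼/(-22) = -¼*(-1/22) = 1/88 ≈ 0.011364)
w = -440
l(F) = 176*F (l(F) = 2*(F/(1/88)) = 2*(F*88) = 2*(88*F) = 176*F)
Z(b, N) = -440*b
1*11233 + Z(-11, l(-3)) = 1*11233 - 440*(-11) = 11233 + 4840 = 16073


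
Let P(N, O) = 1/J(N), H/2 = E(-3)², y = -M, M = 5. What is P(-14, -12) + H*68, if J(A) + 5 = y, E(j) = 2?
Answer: 5439/10 ≈ 543.90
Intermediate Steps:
y = -5 (y = -1*5 = -5)
J(A) = -10 (J(A) = -5 - 5 = -10)
H = 8 (H = 2*2² = 2*4 = 8)
P(N, O) = -⅒ (P(N, O) = 1/(-10) = -⅒)
P(-14, -12) + H*68 = -⅒ + 8*68 = -⅒ + 544 = 5439/10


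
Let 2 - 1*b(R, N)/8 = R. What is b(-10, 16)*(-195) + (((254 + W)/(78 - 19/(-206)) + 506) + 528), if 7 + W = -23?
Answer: -284468538/16087 ≈ -17683.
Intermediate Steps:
W = -30 (W = -7 - 23 = -30)
b(R, N) = 16 - 8*R
b(-10, 16)*(-195) + (((254 + W)/(78 - 19/(-206)) + 506) + 528) = (16 - 8*(-10))*(-195) + (((254 - 30)/(78 - 19/(-206)) + 506) + 528) = (16 + 80)*(-195) + ((224/(78 - 19*(-1/206)) + 506) + 528) = 96*(-195) + ((224/(78 + 19/206) + 506) + 528) = -18720 + ((224/(16087/206) + 506) + 528) = -18720 + ((224*(206/16087) + 506) + 528) = -18720 + ((46144/16087 + 506) + 528) = -18720 + (8186166/16087 + 528) = -18720 + 16680102/16087 = -284468538/16087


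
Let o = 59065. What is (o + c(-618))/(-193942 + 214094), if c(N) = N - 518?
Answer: 57929/20152 ≈ 2.8746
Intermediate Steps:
c(N) = -518 + N
(o + c(-618))/(-193942 + 214094) = (59065 + (-518 - 618))/(-193942 + 214094) = (59065 - 1136)/20152 = 57929*(1/20152) = 57929/20152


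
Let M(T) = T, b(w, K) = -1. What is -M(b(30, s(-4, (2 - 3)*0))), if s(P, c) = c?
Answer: 1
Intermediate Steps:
-M(b(30, s(-4, (2 - 3)*0))) = -1*(-1) = 1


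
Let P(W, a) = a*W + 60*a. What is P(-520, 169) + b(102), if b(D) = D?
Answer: -77638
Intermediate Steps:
P(W, a) = 60*a + W*a (P(W, a) = W*a + 60*a = 60*a + W*a)
P(-520, 169) + b(102) = 169*(60 - 520) + 102 = 169*(-460) + 102 = -77740 + 102 = -77638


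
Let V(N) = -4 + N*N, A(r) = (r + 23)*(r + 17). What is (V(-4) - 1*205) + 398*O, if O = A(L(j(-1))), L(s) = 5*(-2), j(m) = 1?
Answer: 36025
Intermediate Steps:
L(s) = -10
A(r) = (17 + r)*(23 + r) (A(r) = (23 + r)*(17 + r) = (17 + r)*(23 + r))
O = 91 (O = 391 + (-10)² + 40*(-10) = 391 + 100 - 400 = 91)
V(N) = -4 + N²
(V(-4) - 1*205) + 398*O = ((-4 + (-4)²) - 1*205) + 398*91 = ((-4 + 16) - 205) + 36218 = (12 - 205) + 36218 = -193 + 36218 = 36025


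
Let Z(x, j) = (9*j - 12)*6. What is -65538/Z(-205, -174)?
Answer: 3641/526 ≈ 6.9221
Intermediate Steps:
Z(x, j) = -72 + 54*j (Z(x, j) = (-12 + 9*j)*6 = -72 + 54*j)
-65538/Z(-205, -174) = -65538/(-72 + 54*(-174)) = -65538/(-72 - 9396) = -65538/(-9468) = -65538*(-1/9468) = 3641/526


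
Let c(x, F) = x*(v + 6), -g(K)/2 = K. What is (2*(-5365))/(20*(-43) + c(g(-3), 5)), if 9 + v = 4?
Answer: 5365/427 ≈ 12.564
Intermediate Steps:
v = -5 (v = -9 + 4 = -5)
g(K) = -2*K
c(x, F) = x (c(x, F) = x*(-5 + 6) = x*1 = x)
(2*(-5365))/(20*(-43) + c(g(-3), 5)) = (2*(-5365))/(20*(-43) - 2*(-3)) = -10730/(-860 + 6) = -10730/(-854) = -10730*(-1/854) = 5365/427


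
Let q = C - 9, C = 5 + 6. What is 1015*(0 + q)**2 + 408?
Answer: 4468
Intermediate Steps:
C = 11
q = 2 (q = 11 - 9 = 2)
1015*(0 + q)**2 + 408 = 1015*(0 + 2)**2 + 408 = 1015*2**2 + 408 = 1015*4 + 408 = 4060 + 408 = 4468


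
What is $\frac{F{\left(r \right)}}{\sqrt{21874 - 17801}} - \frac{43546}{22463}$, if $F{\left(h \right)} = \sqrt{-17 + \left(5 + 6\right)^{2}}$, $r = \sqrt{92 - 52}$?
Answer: $- \frac{43546}{22463} + \frac{2 \sqrt{105898}}{4073} \approx -1.7788$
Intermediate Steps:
$r = 2 \sqrt{10}$ ($r = \sqrt{40} = 2 \sqrt{10} \approx 6.3246$)
$F{\left(h \right)} = 2 \sqrt{26}$ ($F{\left(h \right)} = \sqrt{-17 + 11^{2}} = \sqrt{-17 + 121} = \sqrt{104} = 2 \sqrt{26}$)
$\frac{F{\left(r \right)}}{\sqrt{21874 - 17801}} - \frac{43546}{22463} = \frac{2 \sqrt{26}}{\sqrt{21874 - 17801}} - \frac{43546}{22463} = \frac{2 \sqrt{26}}{\sqrt{4073}} - \frac{43546}{22463} = 2 \sqrt{26} \frac{\sqrt{4073}}{4073} - \frac{43546}{22463} = \frac{2 \sqrt{105898}}{4073} - \frac{43546}{22463} = - \frac{43546}{22463} + \frac{2 \sqrt{105898}}{4073}$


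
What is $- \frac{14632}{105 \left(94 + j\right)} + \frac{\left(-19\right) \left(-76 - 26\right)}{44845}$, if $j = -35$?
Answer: $- \frac{2183614}{941745} \approx -2.3187$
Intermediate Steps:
$- \frac{14632}{105 \left(94 + j\right)} + \frac{\left(-19\right) \left(-76 - 26\right)}{44845} = - \frac{14632}{105 \left(94 - 35\right)} + \frac{\left(-19\right) \left(-76 - 26\right)}{44845} = - \frac{14632}{105 \cdot 59} + \left(-19\right) \left(-102\right) \frac{1}{44845} = - \frac{14632}{6195} + 1938 \cdot \frac{1}{44845} = \left(-14632\right) \frac{1}{6195} + \frac{1938}{44845} = - \frac{248}{105} + \frac{1938}{44845} = - \frac{2183614}{941745}$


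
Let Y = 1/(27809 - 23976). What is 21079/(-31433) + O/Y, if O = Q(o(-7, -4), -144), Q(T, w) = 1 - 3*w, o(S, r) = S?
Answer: 52168983258/31433 ≈ 1.6597e+6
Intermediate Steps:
O = 433 (O = 1 - 3*(-144) = 1 + 432 = 433)
Y = 1/3833 ≈ 0.00026089
21079/(-31433) + O/Y = 21079/(-31433) + 433/(1/3833) = 21079*(-1/31433) + 433*3833 = -21079/31433 + 1659689 = 52168983258/31433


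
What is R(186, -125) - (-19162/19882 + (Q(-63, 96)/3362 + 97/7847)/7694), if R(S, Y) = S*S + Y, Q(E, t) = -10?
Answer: 17389602347022254717/504456388252789 ≈ 34472.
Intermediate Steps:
R(S, Y) = Y + S**2 (R(S, Y) = S**2 + Y = Y + S**2)
R(186, -125) - (-19162/19882 + (Q(-63, 96)/3362 + 97/7847)/7694) = (-125 + 186**2) - (-19162/19882 + (-10/3362 + 97/7847)/7694) = (-125 + 34596) - (-19162*1/19882 + (-10*1/3362 + 97*(1/7847))*(1/7694)) = 34471 - (-9581/9941 + (-5/1681 + 97/7847)*(1/7694)) = 34471 - (-9581/9941 + (123822/13190807)*(1/7694)) = 34471 - (-9581/9941 + 61911/50745034529) = 34471 - 1*(-486187560365098/504456388252789) = 34471 + 486187560365098/504456388252789 = 17389602347022254717/504456388252789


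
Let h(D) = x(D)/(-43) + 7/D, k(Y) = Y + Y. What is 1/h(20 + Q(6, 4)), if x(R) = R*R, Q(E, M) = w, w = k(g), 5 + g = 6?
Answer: -946/10347 ≈ -0.091427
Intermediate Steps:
g = 1 (g = -5 + 6 = 1)
k(Y) = 2*Y
w = 2 (w = 2*1 = 2)
Q(E, M) = 2
x(R) = R²
h(D) = 7/D - D²/43 (h(D) = D²/(-43) + 7/D = D²*(-1/43) + 7/D = -D²/43 + 7/D = 7/D - D²/43)
1/h(20 + Q(6, 4)) = 1/((301 - (20 + 2)³)/(43*(20 + 2))) = 1/((1/43)*(301 - 1*22³)/22) = 1/((1/43)*(1/22)*(301 - 1*10648)) = 1/((1/43)*(1/22)*(301 - 10648)) = 1/((1/43)*(1/22)*(-10347)) = 1/(-10347/946) = -946/10347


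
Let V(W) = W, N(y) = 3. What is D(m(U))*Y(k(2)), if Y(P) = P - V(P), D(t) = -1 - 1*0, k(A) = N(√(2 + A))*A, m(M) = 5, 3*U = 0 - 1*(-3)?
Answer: 0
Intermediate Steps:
U = 1 (U = (0 - 1*(-3))/3 = (0 + 3)/3 = (⅓)*3 = 1)
k(A) = 3*A
D(t) = -1 (D(t) = -1 + 0 = -1)
Y(P) = 0 (Y(P) = P - P = 0)
D(m(U))*Y(k(2)) = -1*0 = 0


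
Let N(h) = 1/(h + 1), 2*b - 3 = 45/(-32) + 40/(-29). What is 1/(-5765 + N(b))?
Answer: -2055/11845219 ≈ -0.00017349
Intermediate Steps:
b = 199/1856 (b = 3/2 + (45/(-32) + 40/(-29))/2 = 3/2 + (45*(-1/32) + 40*(-1/29))/2 = 3/2 + (-45/32 - 40/29)/2 = 3/2 + (½)*(-2585/928) = 3/2 - 2585/1856 = 199/1856 ≈ 0.10722)
N(h) = 1/(1 + h)
1/(-5765 + N(b)) = 1/(-5765 + 1/(1 + 199/1856)) = 1/(-5765 + 1/(2055/1856)) = 1/(-5765 + 1856/2055) = 1/(-11845219/2055) = -2055/11845219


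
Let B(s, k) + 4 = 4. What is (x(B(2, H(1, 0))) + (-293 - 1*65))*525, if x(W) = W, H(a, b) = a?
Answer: -187950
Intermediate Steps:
B(s, k) = 0 (B(s, k) = -4 + 4 = 0)
(x(B(2, H(1, 0))) + (-293 - 1*65))*525 = (0 + (-293 - 1*65))*525 = (0 + (-293 - 65))*525 = (0 - 358)*525 = -358*525 = -187950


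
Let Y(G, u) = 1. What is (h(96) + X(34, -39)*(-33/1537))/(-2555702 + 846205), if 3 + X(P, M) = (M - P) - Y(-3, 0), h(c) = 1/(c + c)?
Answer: -489409/504479402688 ≈ -9.7013e-7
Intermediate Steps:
h(c) = 1/(2*c)
X(P, M) = -4 + M - P (X(P, M) = -3 + ((M - P) - 1*1) = -3 + ((M - P) - 1) = -3 + (-1 + M - P) = -4 + M - P)
(h(96) + X(34, -39)*(-33/1537))/(-2555702 + 846205) = ((½)/96 + (-4 - 39 - 1*34)*(-33/1537))/(-2555702 + 846205) = ((½)*(1/96) + (-4 - 39 - 34)*(-33*1/1537))/(-1709497) = (1/192 - 77*(-33/1537))*(-1/1709497) = (1/192 + 2541/1537)*(-1/1709497) = (489409/295104)*(-1/1709497) = -489409/504479402688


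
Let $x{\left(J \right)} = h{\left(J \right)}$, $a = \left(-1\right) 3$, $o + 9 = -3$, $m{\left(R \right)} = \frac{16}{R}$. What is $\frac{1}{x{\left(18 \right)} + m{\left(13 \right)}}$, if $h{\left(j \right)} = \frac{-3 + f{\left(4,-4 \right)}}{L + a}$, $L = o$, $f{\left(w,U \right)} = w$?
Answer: $\frac{195}{227} \approx 0.85903$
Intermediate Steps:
$o = -12$ ($o = -9 - 3 = -12$)
$a = -3$
$L = -12$
$h{\left(j \right)} = - \frac{1}{15}$ ($h{\left(j \right)} = \frac{-3 + 4}{-12 - 3} = 1 \frac{1}{-15} = 1 \left(- \frac{1}{15}\right) = - \frac{1}{15}$)
$x{\left(J \right)} = - \frac{1}{15}$
$\frac{1}{x{\left(18 \right)} + m{\left(13 \right)}} = \frac{1}{- \frac{1}{15} + \frac{16}{13}} = \frac{1}{\frac{227}{195}} = \frac{195}{227}$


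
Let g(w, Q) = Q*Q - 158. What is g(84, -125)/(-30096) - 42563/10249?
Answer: -1439497331/308453904 ≈ -4.6668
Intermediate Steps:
g(w, Q) = -158 + Q² (g(w, Q) = Q² - 158 = -158 + Q²)
g(84, -125)/(-30096) - 42563/10249 = (-158 + (-125)²)/(-30096) - 42563/10249 = (-158 + 15625)*(-1/30096) - 42563*1/10249 = 15467*(-1/30096) - 42563/10249 = -15467/30096 - 42563/10249 = -1439497331/308453904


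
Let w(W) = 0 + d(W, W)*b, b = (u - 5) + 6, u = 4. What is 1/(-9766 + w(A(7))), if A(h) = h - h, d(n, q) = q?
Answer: -1/9766 ≈ -0.00010240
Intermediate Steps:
b = 5 (b = (4 - 5) + 6 = -1 + 6 = 5)
A(h) = 0
w(W) = 5*W (w(W) = 0 + W*5 = 0 + 5*W = 5*W)
1/(-9766 + w(A(7))) = 1/(-9766 + 5*0) = 1/(-9766 + 0) = 1/(-9766) = -1/9766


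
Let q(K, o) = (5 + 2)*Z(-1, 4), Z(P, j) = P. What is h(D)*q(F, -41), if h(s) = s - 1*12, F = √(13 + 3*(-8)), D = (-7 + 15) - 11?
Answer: 105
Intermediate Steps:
D = -3 (D = 8 - 11 = -3)
F = I*√11 (F = √(13 - 24) = √(-11) = I*√11 ≈ 3.3166*I)
q(K, o) = -7 (q(K, o) = (5 + 2)*(-1) = 7*(-1) = -7)
h(s) = -12 + s (h(s) = s - 12 = -12 + s)
h(D)*q(F, -41) = (-12 - 3)*(-7) = -15*(-7) = 105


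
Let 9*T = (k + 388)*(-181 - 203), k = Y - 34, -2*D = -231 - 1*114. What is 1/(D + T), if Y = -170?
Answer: -6/46069 ≈ -0.00013024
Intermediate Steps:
D = 345/2 (D = -(-231 - 1*114)/2 = -(-231 - 114)/2 = -½*(-345) = 345/2 ≈ 172.50)
k = -204 (k = -170 - 34 = -204)
T = -23552/3 (T = ((-204 + 388)*(-181 - 203))/9 = (184*(-384))/9 = (⅑)*(-70656) = -23552/3 ≈ -7850.7)
1/(D + T) = 1/(345/2 - 23552/3) = 1/(-46069/6) = -6/46069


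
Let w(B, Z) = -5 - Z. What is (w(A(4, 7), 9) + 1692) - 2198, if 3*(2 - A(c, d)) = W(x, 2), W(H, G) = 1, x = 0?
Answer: -520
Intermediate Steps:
A(c, d) = 5/3 (A(c, d) = 2 - ⅓*1 = 2 - ⅓ = 5/3)
(w(A(4, 7), 9) + 1692) - 2198 = ((-5 - 1*9) + 1692) - 2198 = ((-5 - 9) + 1692) - 2198 = (-14 + 1692) - 2198 = 1678 - 2198 = -520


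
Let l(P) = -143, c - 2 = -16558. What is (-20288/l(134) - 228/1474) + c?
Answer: -157265222/9581 ≈ -16414.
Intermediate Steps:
c = -16556 (c = 2 - 16558 = -16556)
(-20288/l(134) - 228/1474) + c = (-20288/(-143) - 228/1474) - 16556 = (-20288*(-1/143) - 228*1/1474) - 16556 = (20288/143 - 114/737) - 16556 = 1357814/9581 - 16556 = -157265222/9581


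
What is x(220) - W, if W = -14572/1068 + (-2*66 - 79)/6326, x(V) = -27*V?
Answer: -10009807525/1689042 ≈ -5926.3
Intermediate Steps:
W = -23101955/1689042 (W = -14572*1/1068 + (-132 - 79)*(1/6326) = -3643/267 - 211*1/6326 = -3643/267 - 211/6326 = -23101955/1689042 ≈ -13.678)
x(220) - W = -27*220 - 1*(-23101955/1689042) = -5940 + 23101955/1689042 = -10009807525/1689042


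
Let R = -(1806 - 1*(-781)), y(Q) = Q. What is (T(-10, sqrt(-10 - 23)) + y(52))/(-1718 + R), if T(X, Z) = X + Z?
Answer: -2/205 - I*sqrt(33)/4305 ≈ -0.0097561 - 0.0013344*I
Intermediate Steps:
R = -2587 (R = -(1806 + 781) = -1*2587 = -2587)
(T(-10, sqrt(-10 - 23)) + y(52))/(-1718 + R) = ((-10 + sqrt(-10 - 23)) + 52)/(-1718 - 2587) = ((-10 + sqrt(-33)) + 52)/(-4305) = ((-10 + I*sqrt(33)) + 52)*(-1/4305) = (42 + I*sqrt(33))*(-1/4305) = -2/205 - I*sqrt(33)/4305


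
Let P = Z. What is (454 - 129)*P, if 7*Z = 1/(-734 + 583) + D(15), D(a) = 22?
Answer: 1079325/1057 ≈ 1021.1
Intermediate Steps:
Z = 3321/1057 (Z = (1/(-734 + 583) + 22)/7 = (1/(-151) + 22)/7 = (-1/151 + 22)/7 = (1/7)*(3321/151) = 3321/1057 ≈ 3.1419)
P = 3321/1057 ≈ 3.1419
(454 - 129)*P = (454 - 129)*(3321/1057) = 325*(3321/1057) = 1079325/1057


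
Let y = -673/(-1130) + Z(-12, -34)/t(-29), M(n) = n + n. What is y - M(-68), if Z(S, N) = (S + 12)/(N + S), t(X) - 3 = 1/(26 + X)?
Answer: 154353/1130 ≈ 136.60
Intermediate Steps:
M(n) = 2*n
t(X) = 3 + 1/(26 + X)
Z(S, N) = (12 + S)/(N + S)
y = 673/1130 (y = -673/(-1130) + ((12 - 12)/(-34 - 12))/(((79 + 3*(-29))/(26 - 29))) = -673*(-1/1130) + (0/(-46))/(((79 - 87)/(-3))) = 673/1130 + (-1/46*0)/((-⅓*(-8))) = 673/1130 + 0/(8/3) = 673/1130 + 0*(3/8) = 673/1130 + 0 = 673/1130 ≈ 0.59558)
y - M(-68) = 673/1130 - 2*(-68) = 673/1130 - 1*(-136) = 673/1130 + 136 = 154353/1130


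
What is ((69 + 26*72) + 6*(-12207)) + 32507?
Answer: -38794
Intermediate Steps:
((69 + 26*72) + 6*(-12207)) + 32507 = ((69 + 1872) - 73242) + 32507 = (1941 - 73242) + 32507 = -71301 + 32507 = -38794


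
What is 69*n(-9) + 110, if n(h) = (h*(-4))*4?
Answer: 10046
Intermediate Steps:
n(h) = -16*h (n(h) = -4*h*4 = -16*h)
69*n(-9) + 110 = 69*(-16*(-9)) + 110 = 69*144 + 110 = 9936 + 110 = 10046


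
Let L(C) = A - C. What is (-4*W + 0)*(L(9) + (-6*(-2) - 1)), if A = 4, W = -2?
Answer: 48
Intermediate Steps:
L(C) = 4 - C
(-4*W + 0)*(L(9) + (-6*(-2) - 1)) = (-4*(-2) + 0)*((4 - 1*9) + (-6*(-2) - 1)) = (8 + 0)*((4 - 9) + (12 - 1)) = 8*(-5 + 11) = 8*6 = 48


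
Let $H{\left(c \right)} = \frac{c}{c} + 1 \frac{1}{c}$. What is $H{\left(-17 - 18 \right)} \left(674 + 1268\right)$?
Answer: $\frac{66028}{35} \approx 1886.5$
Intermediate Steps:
$H{\left(c \right)} = 1 + \frac{1}{c}$
$H{\left(-17 - 18 \right)} \left(674 + 1268\right) = \frac{1 - 35}{-17 - 18} \left(674 + 1268\right) = \frac{1 - 35}{-35} \cdot 1942 = \left(- \frac{1}{35}\right) \left(-34\right) 1942 = \frac{34}{35} \cdot 1942 = \frac{66028}{35}$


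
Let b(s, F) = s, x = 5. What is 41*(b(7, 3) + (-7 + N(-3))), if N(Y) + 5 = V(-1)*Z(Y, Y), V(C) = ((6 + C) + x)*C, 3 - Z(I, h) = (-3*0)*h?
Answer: -1435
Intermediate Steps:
Z(I, h) = 3 (Z(I, h) = 3 - (-3*0)*h = 3 - 0*h = 3 - 1*0 = 3 + 0 = 3)
V(C) = C*(11 + C) (V(C) = ((6 + C) + 5)*C = (11 + C)*C = C*(11 + C))
N(Y) = -35 (N(Y) = -5 - (11 - 1)*3 = -5 - 1*10*3 = -5 - 10*3 = -5 - 30 = -35)
41*(b(7, 3) + (-7 + N(-3))) = 41*(7 + (-7 - 35)) = 41*(7 - 42) = 41*(-35) = -1435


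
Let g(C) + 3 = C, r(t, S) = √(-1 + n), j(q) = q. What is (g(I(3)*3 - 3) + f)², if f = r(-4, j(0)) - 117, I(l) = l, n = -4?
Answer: (114 - I*√5)² ≈ 12991.0 - 509.82*I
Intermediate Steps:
r(t, S) = I*√5 (r(t, S) = √(-1 - 4) = √(-5) = I*√5)
f = -117 + I*√5 (f = I*√5 - 117 = -117 + I*√5 ≈ -117.0 + 2.2361*I)
g(C) = -3 + C
(g(I(3)*3 - 3) + f)² = ((-3 + (3*3 - 3)) + (-117 + I*√5))² = ((-3 + (9 - 3)) + (-117 + I*√5))² = ((-3 + 6) + (-117 + I*√5))² = (3 + (-117 + I*√5))² = (-114 + I*√5)²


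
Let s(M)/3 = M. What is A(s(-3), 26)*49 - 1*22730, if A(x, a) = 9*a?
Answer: -11264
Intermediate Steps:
s(M) = 3*M
A(s(-3), 26)*49 - 1*22730 = (9*26)*49 - 1*22730 = 234*49 - 22730 = 11466 - 22730 = -11264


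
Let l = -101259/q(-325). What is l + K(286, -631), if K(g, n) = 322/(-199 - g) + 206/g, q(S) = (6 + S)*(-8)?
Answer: -637531107/16090360 ≈ -39.622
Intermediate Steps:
q(S) = -48 - 8*S
K(g, n) = 206/g + 322/(-199 - g)
l = -101259/2552 (l = -101259/(-48 - 8*(-325)) = -101259/(-48 + 2600) = -101259/2552 ≈ -39.678)
l + K(286, -631) = -101259/2552 + 2*(20497 - 58*286)/(286*(199 + 286)) = -101259/2552 + 2*(1/286)*(20497 - 16588)/485 = -101259/2552 + 2*(1/286)*(1/485)*3909 = -101259/2552 + 3909/69355 = -637531107/16090360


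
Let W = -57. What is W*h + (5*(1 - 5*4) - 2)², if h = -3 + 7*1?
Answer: 9181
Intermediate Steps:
h = 4 (h = -3 + 7 = 4)
W*h + (5*(1 - 5*4) - 2)² = -57*4 + (5*(1 - 5*4) - 2)² = -228 + (5*(1 - 20) - 2)² = -228 + (5*(-19) - 2)² = -228 + (-95 - 2)² = -228 + (-97)² = -228 + 9409 = 9181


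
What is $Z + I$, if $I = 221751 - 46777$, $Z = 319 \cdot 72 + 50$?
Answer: $197992$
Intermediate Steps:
$Z = 23018$ ($Z = 22968 + 50 = 23018$)
$I = 174974$ ($I = 221751 - 46777 = 174974$)
$Z + I = 23018 + 174974 = 197992$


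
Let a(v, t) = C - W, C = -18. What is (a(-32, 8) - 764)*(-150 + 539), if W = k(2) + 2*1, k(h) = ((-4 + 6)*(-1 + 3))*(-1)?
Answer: -303420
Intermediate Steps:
k(h) = -4 (k(h) = (2*2)*(-1) = 4*(-1) = -4)
W = -2 (W = -4 + 2*1 = -4 + 2 = -2)
a(v, t) = -16 (a(v, t) = -18 - 1*(-2) = -18 + 2 = -16)
(a(-32, 8) - 764)*(-150 + 539) = (-16 - 764)*(-150 + 539) = -780*389 = -303420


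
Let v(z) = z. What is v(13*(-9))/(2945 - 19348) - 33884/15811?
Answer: -553949365/259347833 ≈ -2.1359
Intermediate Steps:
v(13*(-9))/(2945 - 19348) - 33884/15811 = (13*(-9))/(2945 - 19348) - 33884/15811 = -117/(-16403) - 33884*1/15811 = -117*(-1/16403) - 33884/15811 = 117/16403 - 33884/15811 = -553949365/259347833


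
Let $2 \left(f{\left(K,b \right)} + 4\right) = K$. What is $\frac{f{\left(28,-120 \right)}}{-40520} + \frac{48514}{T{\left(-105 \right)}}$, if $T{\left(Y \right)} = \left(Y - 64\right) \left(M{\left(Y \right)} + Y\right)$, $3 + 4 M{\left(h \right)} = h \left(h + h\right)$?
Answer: $- \frac{789969875}{14809910076} \approx -0.053341$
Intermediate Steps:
$M{\left(h \right)} = - \frac{3}{4} + \frac{h^{2}}{2}$ ($M{\left(h \right)} = - \frac{3}{4} + \frac{h \left(h + h\right)}{4} = - \frac{3}{4} + \frac{h 2 h}{4} = - \frac{3}{4} + \frac{2 h^{2}}{4} = - \frac{3}{4} + \frac{h^{2}}{2}$)
$f{\left(K,b \right)} = -4 + \frac{K}{2}$
$T{\left(Y \right)} = \left(-64 + Y\right) \left(- \frac{3}{4} + Y + \frac{Y^{2}}{2}\right)$ ($T{\left(Y \right)} = \left(Y - 64\right) \left(\left(- \frac{3}{4} + \frac{Y^{2}}{2}\right) + Y\right) = \left(-64 + Y\right) \left(- \frac{3}{4} + Y + \frac{Y^{2}}{2}\right)$)
$\frac{f{\left(28,-120 \right)}}{-40520} + \frac{48514}{T{\left(-105 \right)}} = \frac{-4 + \frac{1}{2} \cdot 28}{-40520} + \frac{48514}{48 + \frac{\left(-105\right)^{3}}{2} - 31 \left(-105\right)^{2} - - \frac{27195}{4}} = \left(-4 + 14\right) \left(- \frac{1}{40520}\right) + \frac{48514}{48 + \frac{1}{2} \left(-1157625\right) - 341775 + \frac{27195}{4}} = 10 \left(- \frac{1}{40520}\right) + \frac{48514}{48 - \frac{1157625}{2} - 341775 + \frac{27195}{4}} = - \frac{1}{4052} + \frac{48514}{- \frac{3654963}{4}} = - \frac{1}{4052} + 48514 \left(- \frac{4}{3654963}\right) = - \frac{1}{4052} - \frac{194056}{3654963} = - \frac{789969875}{14809910076}$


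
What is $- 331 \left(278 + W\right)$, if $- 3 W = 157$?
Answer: $- \frac{224087}{3} \approx -74696.0$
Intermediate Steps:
$W = - \frac{157}{3}$ ($W = \left(- \frac{1}{3}\right) 157 = - \frac{157}{3} \approx -52.333$)
$- 331 \left(278 + W\right) = - 331 \left(278 - \frac{157}{3}\right) = \left(-331\right) \frac{677}{3} = - \frac{224087}{3}$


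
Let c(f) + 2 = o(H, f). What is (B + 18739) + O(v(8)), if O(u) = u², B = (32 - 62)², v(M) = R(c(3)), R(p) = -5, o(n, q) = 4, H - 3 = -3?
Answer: 19664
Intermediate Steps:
H = 0 (H = 3 - 3 = 0)
c(f) = 2 (c(f) = -2 + 4 = 2)
v(M) = -5
B = 900 (B = (-30)² = 900)
(B + 18739) + O(v(8)) = (900 + 18739) + (-5)² = 19639 + 25 = 19664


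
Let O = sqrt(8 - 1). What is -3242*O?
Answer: -3242*sqrt(7) ≈ -8577.5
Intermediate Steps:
O = sqrt(7) ≈ 2.6458
-3242*O = -3242*sqrt(7)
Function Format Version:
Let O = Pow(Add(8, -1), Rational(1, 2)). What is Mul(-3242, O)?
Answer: Mul(-3242, Pow(7, Rational(1, 2))) ≈ -8577.5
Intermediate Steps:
O = Pow(7, Rational(1, 2)) ≈ 2.6458
Mul(-3242, O) = Mul(-3242, Pow(7, Rational(1, 2)))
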